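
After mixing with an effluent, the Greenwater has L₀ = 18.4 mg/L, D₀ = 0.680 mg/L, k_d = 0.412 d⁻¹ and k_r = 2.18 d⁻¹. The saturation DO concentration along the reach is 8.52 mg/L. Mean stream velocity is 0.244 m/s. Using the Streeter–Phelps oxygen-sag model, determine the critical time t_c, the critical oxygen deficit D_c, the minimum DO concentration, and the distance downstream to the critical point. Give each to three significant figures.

At the critical point dD/dt = 0, so k_d L₀ e^(−k_d t) = k_r D. Substituting D(t) from the Streeter–Phelps equation and solving for t gives
t_c = ln[(k_r/k_d)(1 − D₀(k_r−k_d)/(k_d L₀))] / (k_r−k_d).
Here k_r−k_d = 1.768 d⁻¹ and 1 − D₀(k_r−k_d)/(k_d L₀) = 1 − 0.680×1.768/(0.412×18.4) = 0.8414, so
t_c = ln(5.291 × 0.8414) / 1.768 = 1.493 / 1.768 = 0.8447 d.
L(t_c) = L₀ e^(−k_d t_c) = 18.4 × 0.7061 = 12.99 mg/L, and at the critical point k_r D_c = k_d L, so D_c = (0.412/2.18) × 12.99 = 2.455 mg/L.
Minimum DO = C_s − D_c = 8.52 − 2.455 = 6.065 mg/L.
x_c = v t_c = 0.244 m/s × 0.8447 d × 86400 s/d = 17810 m ≈ 17.8 km.

t_c ≈ 0.845 d; D_c ≈ 2.46 mg/L; min DO ≈ 6.06 mg/L; x_c ≈ 17.8 km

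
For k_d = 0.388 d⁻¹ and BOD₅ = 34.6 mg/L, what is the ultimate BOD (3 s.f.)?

L₀ ≈ 40.4 mg/L

BOD₅ = L₀(1 − e^(−5k_d)) ⇒ L₀ = BOD₅ / (1 − e^(−5×0.388))
= 34.6 / (1 − 0.1437) = 34.6 / 0.8563 = 40.41 mg/L.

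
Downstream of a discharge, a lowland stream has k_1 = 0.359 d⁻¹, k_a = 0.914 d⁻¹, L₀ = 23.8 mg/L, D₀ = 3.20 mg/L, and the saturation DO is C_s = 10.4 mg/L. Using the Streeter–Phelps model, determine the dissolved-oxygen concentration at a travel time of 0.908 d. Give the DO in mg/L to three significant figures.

DO ≈ 4.61 mg/L

k_1 L₀/(k_a−k_1) = 0.359×23.8/(0.914−0.359) = 8.544/0.5550 = 15.39 mg/L.
e^(−k_1 t) = e^(−0.359×0.9080) = 0.7218; e^(−k_a t) = e^(−0.914×0.9080) = 0.4361.
D = 15.39 × (0.7218 − 0.4361) + 3.20 × 0.4361 = 4.399 + 1.395 = 5.794 mg/L.
DO = C_s − D = 10.4 − 5.794 = 4.606 mg/L.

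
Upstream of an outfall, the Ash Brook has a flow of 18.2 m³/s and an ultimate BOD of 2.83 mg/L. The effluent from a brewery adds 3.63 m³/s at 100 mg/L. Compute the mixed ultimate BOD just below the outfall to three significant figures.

Flow-weighted mixing: C = (Q_r C_r + Q_w C_w)/(Q_r + Q_w)
= (18.2×2.83 + 3.63×100)/(18.2 + 3.63) = 414.5/21.83 = 18.99 mg/L.

19.0 mg/L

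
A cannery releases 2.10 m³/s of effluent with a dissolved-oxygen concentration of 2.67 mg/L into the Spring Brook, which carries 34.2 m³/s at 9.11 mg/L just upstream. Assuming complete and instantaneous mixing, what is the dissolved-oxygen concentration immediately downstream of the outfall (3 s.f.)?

Flow-weighted mixing: C = (Q_r C_r + Q_w C_w)/(Q_r + Q_w)
= (34.2×9.11 + 2.10×2.67)/(34.2 + 2.10) = 317.2/36.30 = 8.737 mg/L.

8.74 mg/L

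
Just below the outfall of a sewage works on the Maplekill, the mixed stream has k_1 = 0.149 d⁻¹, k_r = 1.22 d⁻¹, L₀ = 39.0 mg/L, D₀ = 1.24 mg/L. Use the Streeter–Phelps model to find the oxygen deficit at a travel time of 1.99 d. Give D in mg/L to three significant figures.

k_1 L₀/(k_r−k_1) = 0.149×39.0/(1.22−0.149) = 5.811/1.071 = 5.426 mg/L.
e^(−k_1 t) = e^(−0.149×1.990) = 0.7434; e^(−k_r t) = e^(−1.22×1.990) = 0.08823.
D = 5.426 × (0.7434 − 0.08823) + 1.24 × 0.08823 = 3.555 + 0.1094 = 3.664 mg/L.

D ≈ 3.66 mg/L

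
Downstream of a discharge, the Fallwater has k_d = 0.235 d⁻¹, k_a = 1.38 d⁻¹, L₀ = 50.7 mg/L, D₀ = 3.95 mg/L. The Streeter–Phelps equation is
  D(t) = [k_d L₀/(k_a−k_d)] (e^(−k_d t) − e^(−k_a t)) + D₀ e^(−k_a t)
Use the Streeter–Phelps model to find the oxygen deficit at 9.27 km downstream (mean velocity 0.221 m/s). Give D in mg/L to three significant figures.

Travel time t = x/v = 9.27 km / (0.221 m/s) = 9270 m / 0.221 m/s = 41950 s = 0.4855 d.
k_d L₀/(k_a−k_d) = 0.235×50.7/(1.38−0.235) = 11.91/1.145 = 10.41 mg/L.
e^(−k_d t) = e^(−0.235×0.4855) = 0.8922; e^(−k_a t) = e^(−1.38×0.4855) = 0.5117.
D = 10.41 × (0.8922 − 0.5117) + 3.95 × 0.5117 = 3.959 + 2.021 = 5.980 mg/L.

D ≈ 5.98 mg/L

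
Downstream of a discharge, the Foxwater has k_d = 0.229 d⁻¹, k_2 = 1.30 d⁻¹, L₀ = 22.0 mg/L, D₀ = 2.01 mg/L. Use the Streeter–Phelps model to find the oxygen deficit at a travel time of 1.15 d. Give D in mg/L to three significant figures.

D ≈ 3.01 mg/L

k_d L₀/(k_2−k_d) = 0.229×22.0/(1.30−0.229) = 5.038/1.071 = 4.704 mg/L.
e^(−k_d t) = e^(−0.229×1.150) = 0.7685; e^(−k_2 t) = e^(−1.30×1.150) = 0.2242.
D = 4.704 × (0.7685 − 0.2242) + 2.01 × 0.2242 = 2.560 + 0.4507 = 3.011 mg/L.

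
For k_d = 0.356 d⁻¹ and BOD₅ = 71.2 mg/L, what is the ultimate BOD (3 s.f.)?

L₀ ≈ 85.6 mg/L

BOD₅ = L₀(1 − e^(−5k_d)) ⇒ L₀ = BOD₅ / (1 − e^(−5×0.356))
= 71.2 / (1 − 0.1686) = 71.2 / 0.8314 = 85.64 mg/L.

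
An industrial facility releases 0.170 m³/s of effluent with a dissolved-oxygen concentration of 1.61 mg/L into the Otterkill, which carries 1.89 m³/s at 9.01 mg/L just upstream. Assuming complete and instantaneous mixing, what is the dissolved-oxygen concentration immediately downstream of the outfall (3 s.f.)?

Flow-weighted mixing: C = (Q_r C_r + Q_w C_w)/(Q_r + Q_w)
= (1.89×9.01 + 0.170×1.61)/(1.89 + 0.170) = 17.30/2.060 = 8.399 mg/L.

8.40 mg/L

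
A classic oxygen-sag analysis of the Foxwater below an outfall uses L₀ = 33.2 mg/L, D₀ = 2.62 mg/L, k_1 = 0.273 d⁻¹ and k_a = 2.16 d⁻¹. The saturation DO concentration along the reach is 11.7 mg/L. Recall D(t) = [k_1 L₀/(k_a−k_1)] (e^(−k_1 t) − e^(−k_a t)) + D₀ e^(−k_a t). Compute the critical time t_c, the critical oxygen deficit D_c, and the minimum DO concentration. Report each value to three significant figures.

t_c ≈ 0.678 d; D_c ≈ 3.49 mg/L; min DO ≈ 8.21 mg/L

With k_a/k_1 = 7.912 and 1 − D₀(k_a−k_1)/(k_1 L₀) = 0.4545,
t_c = ln(7.912 × 0.4545) / (2.16 − 0.273) = ln(3.596) / 1.887 = 1.280/1.887 = 0.6783 d.
D_c = (k_1/k_a) L₀ e^(−k_1 t_c) = (0.273/2.16) × 33.2 × e^(−0.273×0.6783) = 0.1264 × 33.2 × 0.8310 = 3.487 mg/L.
Minimum DO = C_s − D_c = 11.7 − 3.487 = 8.213 mg/L.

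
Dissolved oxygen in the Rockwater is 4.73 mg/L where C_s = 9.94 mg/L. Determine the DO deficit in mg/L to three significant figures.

D ≈ 5.21 mg/L

D = C_s − C = 9.94 − 4.73 = 5.21 mg/L.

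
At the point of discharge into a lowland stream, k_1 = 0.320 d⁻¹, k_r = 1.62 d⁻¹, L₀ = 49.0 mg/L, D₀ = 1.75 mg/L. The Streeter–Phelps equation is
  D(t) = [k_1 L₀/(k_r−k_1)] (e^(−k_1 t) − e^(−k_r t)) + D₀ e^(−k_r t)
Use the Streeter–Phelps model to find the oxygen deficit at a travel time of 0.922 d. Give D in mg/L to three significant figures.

k_1 L₀/(k_r−k_1) = 0.320×49.0/(1.62−0.320) = 15.68/1.300 = 12.06 mg/L.
e^(−k_1 t) = e^(−0.320×0.9220) = 0.7445; e^(−k_r t) = e^(−1.62×0.9220) = 0.2246.
D = 12.06 × (0.7445 − 0.2246) + 1.75 × 0.2246 = 6.271 + 0.3930 = 6.664 mg/L.

D ≈ 6.66 mg/L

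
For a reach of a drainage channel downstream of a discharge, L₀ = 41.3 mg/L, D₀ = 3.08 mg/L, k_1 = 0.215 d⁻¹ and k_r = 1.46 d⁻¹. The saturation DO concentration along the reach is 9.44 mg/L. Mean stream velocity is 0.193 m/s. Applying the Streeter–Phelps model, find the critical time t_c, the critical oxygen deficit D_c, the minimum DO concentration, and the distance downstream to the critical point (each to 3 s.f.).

With k_r/k_1 = 6.791 and 1 − D₀(k_r−k_1)/(k_1 L₀) = 0.5682,
t_c = ln(6.791 × 0.5682) / (1.46 − 0.215) = ln(3.858) / 1.245 = 1.350/1.245 = 1.084 d.
D_c = (k_1/k_r) L₀ e^(−k_1 t_c) = (0.215/1.46) × 41.3 × e^(−0.215×1.084) = 0.1473 × 41.3 × 0.7920 = 4.817 mg/L.
Minimum DO = C_s − D_c = 9.44 − 4.817 = 4.623 mg/L.
x_c = v t_c = 0.193 m/s × 1.084 d × 86400 s/d = 18080 m ≈ 18.1 km.

t_c ≈ 1.08 d; D_c ≈ 4.82 mg/L; min DO ≈ 4.62 mg/L; x_c ≈ 18.1 km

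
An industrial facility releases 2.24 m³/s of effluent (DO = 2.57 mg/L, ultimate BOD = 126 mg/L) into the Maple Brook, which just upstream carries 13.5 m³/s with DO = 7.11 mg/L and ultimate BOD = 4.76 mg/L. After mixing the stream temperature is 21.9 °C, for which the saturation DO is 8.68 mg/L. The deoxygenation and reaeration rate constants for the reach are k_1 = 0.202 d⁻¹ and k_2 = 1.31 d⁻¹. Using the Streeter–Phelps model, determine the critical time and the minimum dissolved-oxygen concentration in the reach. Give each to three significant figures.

Mixed DO = (13.5×7.11 + 2.24×2.57)/(13.5+2.24) = 101.7/15.74 = 6.464 mg/L.
Mixed L₀ = (13.5×4.76 + 2.24×126)/(15.74) = 346.5/15.74 = 22.01 mg/L.
Initial deficit D₀ = C_s − DO₀ = 8.68 − 6.464 = 2.216 mg/L.
t_c = (1/1.108) ln[(1.31/0.202)(1 − 2.216×1.108/(0.202×22.01))] = 0.9025 × ln(2.904) = 0.9622 d.
D_c = (0.202/1.31) × 22.01 × e^(−0.202×0.9622) = 0.1542 × 22.01 × 0.8234 = 2.795 mg/L.
Minimum DO = 8.68 − 2.795 = 5.885 mg/L.

t_c ≈ 0.962 d; minimum DO ≈ 5.89 mg/L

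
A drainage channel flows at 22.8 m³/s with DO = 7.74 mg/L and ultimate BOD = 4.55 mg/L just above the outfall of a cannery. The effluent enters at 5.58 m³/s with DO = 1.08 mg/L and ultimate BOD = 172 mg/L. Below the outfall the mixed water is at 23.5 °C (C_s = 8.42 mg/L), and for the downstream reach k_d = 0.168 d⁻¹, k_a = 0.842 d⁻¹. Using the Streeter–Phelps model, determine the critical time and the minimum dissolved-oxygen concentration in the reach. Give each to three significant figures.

t_c ≈ 2.04 d; minimum DO ≈ 3.11 mg/L

Mixed DO = (22.8×7.74 + 5.58×1.08)/(22.8+5.58) = 182.5/28.38 = 6.431 mg/L.
Mixed L₀ = (22.8×4.55 + 5.58×172)/(28.38) = 1064/28.38 = 37.47 mg/L.
Initial deficit D₀ = C_s − DO₀ = 8.42 − 6.431 = 1.989 mg/L.
t_c = (1/0.6740) ln[(0.842/0.168)(1 − 1.989×0.6740/(0.168×37.47))] = 1.484 × ln(3.944) = 2.036 d.
D_c = (0.168/0.842) × 37.47 × e^(−0.168×2.036) = 0.1995 × 37.47 × 0.7103 = 5.311 mg/L.
Minimum DO = 8.42 − 5.311 = 3.109 mg/L.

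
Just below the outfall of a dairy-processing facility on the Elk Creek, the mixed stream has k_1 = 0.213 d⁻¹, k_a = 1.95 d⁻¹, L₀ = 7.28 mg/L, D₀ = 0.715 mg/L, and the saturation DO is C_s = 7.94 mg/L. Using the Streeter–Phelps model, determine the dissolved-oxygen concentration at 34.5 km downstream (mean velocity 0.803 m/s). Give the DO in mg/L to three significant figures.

DO ≈ 7.20 mg/L

Travel time t = x/v = 34.5 km / (0.803 m/s) = 34500 m / 0.803 m/s = 42960 s = 0.4973 d.
k_1 L₀/(k_a−k_1) = 0.213×7.28/(1.95−0.213) = 1.551/1.737 = 0.8927 mg/L.
e^(−k_1 t) = e^(−0.213×0.4973) = 0.8995; e^(−k_a t) = e^(−1.95×0.4973) = 0.3792.
D = 0.8927 × (0.8995 − 0.3792) + 0.715 × 0.3792 = 0.4645 + 0.2711 = 0.7356 mg/L.
DO = C_s − D = 7.94 − 0.7356 = 7.204 mg/L.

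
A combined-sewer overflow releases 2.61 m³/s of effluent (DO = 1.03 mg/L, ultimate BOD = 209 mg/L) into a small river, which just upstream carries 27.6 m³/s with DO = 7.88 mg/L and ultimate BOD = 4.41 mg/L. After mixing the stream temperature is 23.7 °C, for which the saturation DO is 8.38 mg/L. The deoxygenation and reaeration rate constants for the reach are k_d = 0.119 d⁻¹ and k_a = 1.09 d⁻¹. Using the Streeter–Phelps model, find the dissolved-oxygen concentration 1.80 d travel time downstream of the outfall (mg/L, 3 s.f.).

DO ≈ 6.42 mg/L

Mixed DO = (27.6×7.88 + 2.61×1.03)/(27.6+2.61) = 220.2/30.21 = 7.288 mg/L.
Mixed L₀ = (27.6×4.41 + 2.61×209)/(30.21) = 667.2/30.21 = 22.09 mg/L.
Initial deficit D₀ = C_s − DO₀ = 8.38 − 7.288 = 1.092 mg/L.
D(1.80) = [0.119×22.09/(1.09−0.119)](e^(−0.119×1.80) − e^(−1.09×1.80)) + 1.092 e^(−1.09×1.80)
= 2.707 × (0.8072 − 0.1406) + 1.092 × 0.1406 = 1.958 mg/L.
DO = 8.38 − 1.958 = 6.422 mg/L.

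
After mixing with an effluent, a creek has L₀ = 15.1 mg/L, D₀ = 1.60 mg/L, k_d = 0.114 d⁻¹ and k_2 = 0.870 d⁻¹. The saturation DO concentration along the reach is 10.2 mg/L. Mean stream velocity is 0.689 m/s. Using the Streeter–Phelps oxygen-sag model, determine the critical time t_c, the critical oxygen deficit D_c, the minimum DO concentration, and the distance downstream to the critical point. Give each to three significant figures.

With k_2/k_d = 7.632 and 1 − D₀(k_2−k_d)/(k_d L₀) = 0.2973,
t_c = ln(7.632 × 0.2973) / (0.870 − 0.114) = ln(2.269) / 0.7560 = 0.8193/0.7560 = 1.084 d.
L(t_c) = L₀ e^(−k_d t_c) = 15.1 × 0.8838 = 13.35 mg/L, and at the critical point k_2 D_c = k_d L, so D_c = (0.114/0.870) × 13.35 = 1.749 mg/L.
Minimum DO = C_s − D_c = 10.2 − 1.749 = 8.451 mg/L.
x_c = v t_c = 0.689 m/s × 1.084 d × 86400 s/d = 64520 m ≈ 64.5 km.

t_c ≈ 1.08 d; D_c ≈ 1.75 mg/L; min DO ≈ 8.45 mg/L; x_c ≈ 64.5 km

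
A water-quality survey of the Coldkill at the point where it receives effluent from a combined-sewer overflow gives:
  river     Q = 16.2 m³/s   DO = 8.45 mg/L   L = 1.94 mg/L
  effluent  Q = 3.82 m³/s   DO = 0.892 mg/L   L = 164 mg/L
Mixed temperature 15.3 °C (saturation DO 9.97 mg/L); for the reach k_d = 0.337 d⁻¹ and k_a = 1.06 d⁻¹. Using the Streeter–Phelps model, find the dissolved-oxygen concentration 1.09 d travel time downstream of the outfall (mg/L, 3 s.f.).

Mixed DO = (16.2×8.45 + 3.82×0.892)/(16.2+3.82) = 140.3/20.02 = 7.008 mg/L.
Mixed L₀ = (16.2×1.94 + 3.82×164)/(20.02) = 657.9/20.02 = 32.86 mg/L.
Initial deficit D₀ = C_s − DO₀ = 9.97 − 7.008 = 2.962 mg/L.
D(1.09) = [0.337×32.86/(1.06−0.337)](e^(−0.337×1.09) − e^(−1.06×1.09)) + 2.962 e^(−1.06×1.09)
= 15.32 × (0.6926 − 0.3149) + 2.962 × 0.3149 = 6.718 mg/L.
DO = 9.97 − 6.718 = 3.252 mg/L.

DO ≈ 3.25 mg/L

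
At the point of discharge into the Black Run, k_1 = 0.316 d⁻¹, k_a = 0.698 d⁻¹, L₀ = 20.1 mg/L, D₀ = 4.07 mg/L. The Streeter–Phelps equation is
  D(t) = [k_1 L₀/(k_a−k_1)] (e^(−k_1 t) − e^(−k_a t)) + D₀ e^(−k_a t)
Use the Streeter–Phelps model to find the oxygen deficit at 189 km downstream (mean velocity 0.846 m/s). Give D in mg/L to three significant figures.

Travel time t = x/v = 189 km / (0.846 m/s) = 189000 m / 0.846 m/s = 223400 s = 2.586 d.
k_1 L₀/(k_a−k_1) = 0.316×20.1/(0.698−0.316) = 6.352/0.3820 = 16.63 mg/L.
e^(−k_1 t) = e^(−0.316×2.586) = 0.4417; e^(−k_a t) = e^(−0.698×2.586) = 0.1645.
D = 16.63 × (0.4417 − 0.1645) + 4.07 × 0.1645 = 4.609 + 0.6695 = 5.279 mg/L.

D ≈ 5.28 mg/L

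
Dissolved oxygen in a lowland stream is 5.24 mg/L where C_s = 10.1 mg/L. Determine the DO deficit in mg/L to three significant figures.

D = C_s − C = 10.1 − 5.24 = 4.86 mg/L.

D ≈ 4.86 mg/L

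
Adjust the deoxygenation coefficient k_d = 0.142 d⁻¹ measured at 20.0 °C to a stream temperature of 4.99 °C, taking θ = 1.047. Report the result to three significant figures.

k_d ≈ 0.0713 d⁻¹

k_d(T₂) = k_d(T₁) · θ^(T₂−T₁) = 0.142 × 1.047^(4.99−20.0)
= 0.142 × 1.047^-15.0 = 0.142 × 0.5019 = 0.07127 d⁻¹.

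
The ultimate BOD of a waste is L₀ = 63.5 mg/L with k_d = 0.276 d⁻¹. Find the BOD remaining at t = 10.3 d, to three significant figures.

L ≈ 3.70 mg/L

L_t = L₀ e^(−k_d t) = 63.5 × e^(−0.276×10.3) = 63.5 × 0.05826 = 3.700 mg/L.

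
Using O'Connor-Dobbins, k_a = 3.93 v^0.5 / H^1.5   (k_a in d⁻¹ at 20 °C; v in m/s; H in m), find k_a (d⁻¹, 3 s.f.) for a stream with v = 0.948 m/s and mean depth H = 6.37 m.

k_a = 3.93 × 0.948^0.5 / 6.37^1.5 = 3.93 × 0.9737 / 16.08 = 0.2380 d⁻¹.

k_a ≈ 0.238 d⁻¹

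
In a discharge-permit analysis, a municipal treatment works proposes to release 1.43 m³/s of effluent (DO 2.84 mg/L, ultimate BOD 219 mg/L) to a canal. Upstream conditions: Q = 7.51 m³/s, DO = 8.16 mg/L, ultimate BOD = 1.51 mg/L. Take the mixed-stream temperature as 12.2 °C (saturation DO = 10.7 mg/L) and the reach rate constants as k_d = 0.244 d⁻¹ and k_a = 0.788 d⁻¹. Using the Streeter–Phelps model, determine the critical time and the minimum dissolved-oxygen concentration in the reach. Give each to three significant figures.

t_c ≈ 1.73 d; minimum DO ≈ 3.32 mg/L

Mixed DO = (7.51×8.16 + 1.43×2.84)/(7.51+1.43) = 65.34/8.940 = 7.309 mg/L.
Mixed L₀ = (7.51×1.51 + 1.43×219)/(8.940) = 324.5/8.940 = 36.30 mg/L.
Initial deficit D₀ = C_s − DO₀ = 10.7 − 7.309 = 3.391 mg/L.
t_c = (1/0.5440) ln[(0.788/0.244)(1 − 3.391×0.5440/(0.244×36.30))] = 1.838 × ln(2.557) = 1.726 d.
D_c = (0.244/0.788) × 36.30 × e^(−0.244×1.726) = 0.3096 × 36.30 × 0.6563 = 7.377 mg/L.
Minimum DO = 10.7 − 7.377 = 3.323 mg/L.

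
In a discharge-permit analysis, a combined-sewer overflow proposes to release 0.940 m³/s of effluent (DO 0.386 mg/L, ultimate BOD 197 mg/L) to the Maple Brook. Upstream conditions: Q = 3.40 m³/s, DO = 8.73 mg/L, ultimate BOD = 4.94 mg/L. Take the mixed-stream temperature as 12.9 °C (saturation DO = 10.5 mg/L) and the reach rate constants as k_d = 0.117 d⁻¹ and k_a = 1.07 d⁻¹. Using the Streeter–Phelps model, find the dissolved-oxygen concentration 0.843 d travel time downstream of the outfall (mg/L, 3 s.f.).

Mixed DO = (3.40×8.73 + 0.940×0.386)/(3.40+0.940) = 30.04/4.340 = 6.923 mg/L.
Mixed L₀ = (3.40×4.94 + 0.940×197)/(4.340) = 202.0/4.340 = 46.54 mg/L.
Initial deficit D₀ = C_s − DO₀ = 10.5 − 6.923 = 3.577 mg/L.
D(0.843) = [0.117×46.54/(1.07−0.117)](e^(−0.117×0.843) − e^(−1.07×0.843)) + 3.577 e^(−1.07×0.843)
= 5.714 × (0.9061 − 0.4058) + 3.577 × 0.4058 = 4.310 mg/L.
DO = 10.5 − 4.310 = 6.190 mg/L.

DO ≈ 6.19 mg/L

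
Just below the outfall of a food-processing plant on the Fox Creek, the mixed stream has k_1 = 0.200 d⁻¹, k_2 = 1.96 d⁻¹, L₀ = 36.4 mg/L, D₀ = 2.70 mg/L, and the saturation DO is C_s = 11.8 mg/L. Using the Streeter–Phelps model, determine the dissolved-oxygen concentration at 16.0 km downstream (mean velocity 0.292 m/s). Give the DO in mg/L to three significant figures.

DO ≈ 8.57 mg/L

Travel time t = x/v = 16.0 km / (0.292 m/s) = 16000 m / 0.292 m/s = 54790 s = 0.6342 d.
k_1 L₀/(k_2−k_1) = 0.200×36.4/(1.96−0.200) = 7.280/1.760 = 4.136 mg/L.
e^(−k_1 t) = e^(−0.200×0.6342) = 0.8809; e^(−k_2 t) = e^(−1.96×0.6342) = 0.2885.
D = 4.136 × (0.8809 − 0.2885) + 2.70 × 0.2885 = 2.450 + 0.7790 = 3.229 mg/L.
DO = C_s − D = 11.8 − 3.229 = 8.571 mg/L.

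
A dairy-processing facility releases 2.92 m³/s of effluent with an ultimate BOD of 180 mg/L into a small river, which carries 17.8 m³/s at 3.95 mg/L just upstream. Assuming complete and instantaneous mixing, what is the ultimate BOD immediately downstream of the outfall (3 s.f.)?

28.8 mg/L

Flow-weighted mixing: C = (Q_r C_r + Q_w C_w)/(Q_r + Q_w)
= (17.8×3.95 + 2.92×180)/(17.8 + 2.92) = 595.9/20.72 = 28.76 mg/L.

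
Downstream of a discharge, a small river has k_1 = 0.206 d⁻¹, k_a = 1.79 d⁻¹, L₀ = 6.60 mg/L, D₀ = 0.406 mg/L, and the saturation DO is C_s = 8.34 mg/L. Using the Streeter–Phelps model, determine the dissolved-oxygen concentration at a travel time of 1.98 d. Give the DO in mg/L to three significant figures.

DO ≈ 7.78 mg/L

k_1 L₀/(k_a−k_1) = 0.206×6.60/(1.79−0.206) = 1.360/1.584 = 0.8583 mg/L.
e^(−k_1 t) = e^(−0.206×1.980) = 0.6651; e^(−k_a t) = e^(−1.79×1.980) = 0.02889.
D = 0.8583 × (0.6651 − 0.02889) + 0.406 × 0.02889 = 0.5460 + 0.01173 = 0.5578 mg/L.
DO = C_s − D = 8.34 − 0.5578 = 7.782 mg/L.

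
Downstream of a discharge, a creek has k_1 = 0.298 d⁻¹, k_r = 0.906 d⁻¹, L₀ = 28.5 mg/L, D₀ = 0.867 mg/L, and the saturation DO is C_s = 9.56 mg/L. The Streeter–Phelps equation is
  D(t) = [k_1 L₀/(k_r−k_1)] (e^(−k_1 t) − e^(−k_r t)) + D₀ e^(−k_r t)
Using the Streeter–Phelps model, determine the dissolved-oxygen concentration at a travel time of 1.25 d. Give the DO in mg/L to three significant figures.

DO ≈ 4.16 mg/L

k_1 L₀/(k_r−k_1) = 0.298×28.5/(0.906−0.298) = 8.493/0.6080 = 13.97 mg/L.
e^(−k_1 t) = e^(−0.298×1.250) = 0.6890; e^(−k_r t) = e^(−0.906×1.250) = 0.3222.
D = 13.97 × (0.6890 − 0.3222) + 0.867 × 0.3222 = 5.123 + 0.2794 = 5.403 mg/L.
DO = C_s − D = 9.56 − 5.403 = 4.157 mg/L.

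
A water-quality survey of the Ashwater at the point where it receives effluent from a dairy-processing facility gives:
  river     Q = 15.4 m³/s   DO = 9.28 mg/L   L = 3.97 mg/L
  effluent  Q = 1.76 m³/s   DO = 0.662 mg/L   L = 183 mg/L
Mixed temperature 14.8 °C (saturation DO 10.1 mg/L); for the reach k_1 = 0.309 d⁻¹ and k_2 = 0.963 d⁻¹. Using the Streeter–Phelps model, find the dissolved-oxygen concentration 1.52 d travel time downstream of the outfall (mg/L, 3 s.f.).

DO ≈ 5.55 mg/L

Mixed DO = (15.4×9.28 + 1.76×0.662)/(15.4+1.76) = 144.1/17.16 = 8.396 mg/L.
Mixed L₀ = (15.4×3.97 + 1.76×183)/(17.16) = 383.2/17.16 = 22.33 mg/L.
Initial deficit D₀ = C_s − DO₀ = 10.1 − 8.396 = 1.704 mg/L.
D(1.52) = [0.309×22.33/(0.963−0.309)](e^(−0.309×1.52) − e^(−0.963×1.52)) + 1.704 e^(−0.963×1.52)
= 10.55 × (0.6252 − 0.2314) + 1.704 × 0.2314 = 4.550 mg/L.
DO = 10.1 − 4.550 = 5.550 mg/L.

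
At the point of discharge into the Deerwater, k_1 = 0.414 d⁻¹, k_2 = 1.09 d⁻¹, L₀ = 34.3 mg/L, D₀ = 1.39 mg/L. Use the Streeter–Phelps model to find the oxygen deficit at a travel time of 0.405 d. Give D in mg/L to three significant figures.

D ≈ 5.15 mg/L

k_1 L₀/(k_2−k_1) = 0.414×34.3/(1.09−0.414) = 14.20/0.6760 = 21.01 mg/L.
e^(−k_1 t) = e^(−0.414×0.4050) = 0.8456; e^(−k_2 t) = e^(−1.09×0.4050) = 0.6431.
D = 21.01 × (0.8456 − 0.6431) + 1.39 × 0.6431 = 4.254 + 0.8939 = 5.148 mg/L.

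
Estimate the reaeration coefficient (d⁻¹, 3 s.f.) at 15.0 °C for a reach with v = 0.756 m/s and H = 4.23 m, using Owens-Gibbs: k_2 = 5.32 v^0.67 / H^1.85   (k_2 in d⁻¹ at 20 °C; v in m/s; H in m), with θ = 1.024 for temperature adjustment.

k_2 ≈ 0.272 d⁻¹

k_2(20) = 5.32 × 0.756^0.67 / 4.23^1.85 = 5.32 × 0.8291 / 14.41 = 0.3060 d⁻¹.
k_2(15.0) = 0.3060 × 1.024^(15.0−20) = 0.3060 × 0.8882 = 0.2718 d⁻¹.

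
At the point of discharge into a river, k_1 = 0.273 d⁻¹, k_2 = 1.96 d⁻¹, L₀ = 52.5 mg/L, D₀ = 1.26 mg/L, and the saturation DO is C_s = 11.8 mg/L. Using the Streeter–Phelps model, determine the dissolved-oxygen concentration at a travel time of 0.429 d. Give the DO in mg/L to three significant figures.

DO ≈ 7.36 mg/L

k_1 L₀/(k_2−k_1) = 0.273×52.5/(1.96−0.273) = 14.33/1.687 = 8.496 mg/L.
e^(−k_1 t) = e^(−0.273×0.4290) = 0.8895; e^(−k_2 t) = e^(−1.96×0.4290) = 0.4313.
D = 8.496 × (0.8895 − 0.4313) + 1.26 × 0.4313 = 3.892 + 0.5435 = 4.436 mg/L.
DO = C_s − D = 11.8 − 4.436 = 7.364 mg/L.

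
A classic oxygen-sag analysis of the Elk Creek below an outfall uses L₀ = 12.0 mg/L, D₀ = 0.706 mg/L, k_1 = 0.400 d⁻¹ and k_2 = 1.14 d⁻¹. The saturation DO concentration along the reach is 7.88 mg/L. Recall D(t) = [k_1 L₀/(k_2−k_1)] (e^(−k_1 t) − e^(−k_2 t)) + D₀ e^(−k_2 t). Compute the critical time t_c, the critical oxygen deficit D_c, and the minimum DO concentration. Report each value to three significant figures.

With k_2/k_1 = 2.850 and 1 − D₀(k_2−k_1)/(k_1 L₀) = 0.8912,
t_c = ln(2.850 × 0.8912) / (1.14 − 0.400) = ln(2.540) / 0.7400 = 0.9321/0.7400 = 1.260 d.
D_c = (k_1/k_2) L₀ e^(−k_1 t_c) = (0.400/1.14) × 12.0 × e^(−0.400×1.260) = 0.3509 × 12.0 × 0.6042 = 2.544 mg/L.
Minimum DO = C_s − D_c = 7.88 − 2.544 = 5.336 mg/L.

t_c ≈ 1.26 d; D_c ≈ 2.54 mg/L; min DO ≈ 5.34 mg/L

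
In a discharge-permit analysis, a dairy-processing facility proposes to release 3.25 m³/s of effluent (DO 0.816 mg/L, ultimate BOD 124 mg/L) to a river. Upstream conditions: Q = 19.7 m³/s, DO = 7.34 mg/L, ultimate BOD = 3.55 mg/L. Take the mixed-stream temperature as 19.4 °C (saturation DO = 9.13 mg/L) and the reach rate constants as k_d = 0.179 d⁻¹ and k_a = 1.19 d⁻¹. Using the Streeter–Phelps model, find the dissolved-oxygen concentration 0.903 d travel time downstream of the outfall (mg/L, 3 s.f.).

Mixed DO = (19.7×7.34 + 3.25×0.816)/(19.7+3.25) = 147.2/22.95 = 6.416 mg/L.
Mixed L₀ = (19.7×3.55 + 3.25×124)/(22.95) = 472.9/22.95 = 20.61 mg/L.
Initial deficit D₀ = C_s − DO₀ = 9.13 − 6.416 = 2.714 mg/L.
D(0.903) = [0.179×20.61/(1.19−0.179)](e^(−0.179×0.903) − e^(−1.19×0.903)) + 2.714 e^(−1.19×0.903)
= 3.649 × (0.8507 − 0.3414) + 2.714 × 0.3414 = 2.785 mg/L.
DO = 9.13 − 2.785 = 6.345 mg/L.

DO ≈ 6.35 mg/L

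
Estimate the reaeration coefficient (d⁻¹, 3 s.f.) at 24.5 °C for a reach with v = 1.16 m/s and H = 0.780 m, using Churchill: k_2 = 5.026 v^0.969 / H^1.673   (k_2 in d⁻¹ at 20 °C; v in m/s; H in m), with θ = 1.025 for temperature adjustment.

k_2 ≈ 9.83 d⁻¹

k_2(20) = 5.026 × 1.16^0.969 / 0.780^1.673 = 5.026 × 1.155 / 0.6599 = 8.794 d⁻¹.
k_2(24.5) = 8.794 × 1.025^(24.5−20) = 8.794 × 1.118 = 9.828 d⁻¹.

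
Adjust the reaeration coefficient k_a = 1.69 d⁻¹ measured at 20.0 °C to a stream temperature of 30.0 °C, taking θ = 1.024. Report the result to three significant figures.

k_a ≈ 2.14 d⁻¹

k_a(T₂) = k_a(T₁) · θ^(T₂−T₁) = 1.69 × 1.024^(30.0−20.0)
= 1.69 × 1.024^10.0 = 1.69 × 1.268 = 2.142 d⁻¹.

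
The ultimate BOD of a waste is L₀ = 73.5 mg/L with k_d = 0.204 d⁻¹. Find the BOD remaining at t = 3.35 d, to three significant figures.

L ≈ 37.1 mg/L

L_t = L₀ e^(−k_d t) = 73.5 × e^(−0.204×3.35) = 73.5 × 0.5049 = 37.11 mg/L.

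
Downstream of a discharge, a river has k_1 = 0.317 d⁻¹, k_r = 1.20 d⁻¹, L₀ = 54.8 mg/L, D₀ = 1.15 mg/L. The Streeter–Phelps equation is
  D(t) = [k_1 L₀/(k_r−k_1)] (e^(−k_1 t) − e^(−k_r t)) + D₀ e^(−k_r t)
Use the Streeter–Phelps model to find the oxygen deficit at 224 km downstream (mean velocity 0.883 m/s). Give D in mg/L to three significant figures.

D ≈ 7.21 mg/L

Travel time t = x/v = 224 km / (0.883 m/s) = 224000 m / 0.883 m/s = 253700 s = 2.936 d.
k_1 L₀/(k_r−k_1) = 0.317×54.8/(1.20−0.317) = 17.37/0.8830 = 19.67 mg/L.
e^(−k_1 t) = e^(−0.317×2.936) = 0.3943; e^(−k_r t) = e^(−1.20×2.936) = 0.02950.
D = 19.67 × (0.3943 − 0.02950) + 1.15 × 0.02950 = 7.176 + 0.03393 = 7.210 mg/L.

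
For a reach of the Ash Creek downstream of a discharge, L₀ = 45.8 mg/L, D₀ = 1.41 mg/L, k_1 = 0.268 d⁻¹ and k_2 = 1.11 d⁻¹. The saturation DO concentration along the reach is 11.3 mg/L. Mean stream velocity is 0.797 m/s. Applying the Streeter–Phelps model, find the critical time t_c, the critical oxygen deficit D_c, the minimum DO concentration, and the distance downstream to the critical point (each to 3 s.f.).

At the critical point dD/dt = 0, so k_1 L₀ e^(−k_1 t) = k_2 D. Substituting D(t) from the Streeter–Phelps equation and solving for t gives
t_c = ln[(k_2/k_1)(1 − D₀(k_2−k_1)/(k_1 L₀))] / (k_2−k_1).
Here k_2−k_1 = 0.8420 d⁻¹ and 1 − D₀(k_2−k_1)/(k_1 L₀) = 1 − 1.41×0.8420/(0.268×45.8) = 0.9033, so
t_c = ln(4.142 × 0.9033) / 0.8420 = 1.319 / 0.8420 = 1.567 d.
D_c = (k_1/k_2) L₀ e^(−k_1 t_c) = (0.268/1.11) × 45.8 × e^(−0.268×1.567) = 0.2414 × 45.8 × 0.6571 = 7.266 mg/L.
Minimum DO = C_s − D_c = 11.3 − 7.266 = 4.034 mg/L.
x_c = v t_c = 0.797 m/s × 1.567 d × 86400 s/d = 107900 m ≈ 108 km.

t_c ≈ 1.57 d; D_c ≈ 7.27 mg/L; min DO ≈ 4.03 mg/L; x_c ≈ 108 km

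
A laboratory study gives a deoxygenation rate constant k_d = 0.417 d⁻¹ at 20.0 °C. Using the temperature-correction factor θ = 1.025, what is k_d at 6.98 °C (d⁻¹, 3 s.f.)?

k_d ≈ 0.302 d⁻¹

k_d(T₂) = k_d(T₁) · θ^(T₂−T₁) = 0.417 × 1.025^(6.98−20.0)
= 0.417 × 1.025^-13.0 = 0.417 × 0.7251 = 0.3024 d⁻¹.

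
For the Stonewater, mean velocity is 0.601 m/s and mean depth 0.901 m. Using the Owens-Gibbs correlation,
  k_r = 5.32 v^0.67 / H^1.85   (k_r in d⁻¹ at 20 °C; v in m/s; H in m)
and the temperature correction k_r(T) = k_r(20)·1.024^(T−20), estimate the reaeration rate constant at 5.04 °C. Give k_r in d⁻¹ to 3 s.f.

k_r ≈ 3.22 d⁻¹

k_r(20) = 5.32 × 0.601^0.67 / 0.901^1.85 = 5.32 × 0.7110 / 0.8246 = 4.587 d⁻¹.
k_r(5.04) = 4.587 × 1.024^(5.04−20) = 4.587 × 0.7013 = 3.217 d⁻¹.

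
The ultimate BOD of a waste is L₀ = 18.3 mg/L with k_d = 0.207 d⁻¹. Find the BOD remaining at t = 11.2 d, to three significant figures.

L_t = L₀ e^(−k_d t) = 18.3 × e^(−0.207×11.2) = 18.3 × 0.09843 = 1.801 mg/L.

L ≈ 1.80 mg/L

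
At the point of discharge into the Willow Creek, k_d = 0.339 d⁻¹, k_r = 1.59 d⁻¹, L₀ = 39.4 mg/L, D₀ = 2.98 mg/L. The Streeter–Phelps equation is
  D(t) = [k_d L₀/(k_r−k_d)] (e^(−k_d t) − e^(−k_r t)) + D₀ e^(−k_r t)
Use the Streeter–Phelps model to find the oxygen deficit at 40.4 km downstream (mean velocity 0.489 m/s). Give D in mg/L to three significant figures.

D ≈ 6.04 mg/L

Travel time t = x/v = 40.4 km / (0.489 m/s) = 40400 m / 0.489 m/s = 82620 s = 0.9562 d.
k_d L₀/(k_r−k_d) = 0.339×39.4/(1.59−0.339) = 13.36/1.251 = 10.68 mg/L.
e^(−k_d t) = e^(−0.339×0.9562) = 0.7231; e^(−k_r t) = e^(−1.59×0.9562) = 0.2186.
D = 10.68 × (0.7231 − 0.2186) + 2.98 × 0.2186 = 5.387 + 0.6515 = 6.038 mg/L.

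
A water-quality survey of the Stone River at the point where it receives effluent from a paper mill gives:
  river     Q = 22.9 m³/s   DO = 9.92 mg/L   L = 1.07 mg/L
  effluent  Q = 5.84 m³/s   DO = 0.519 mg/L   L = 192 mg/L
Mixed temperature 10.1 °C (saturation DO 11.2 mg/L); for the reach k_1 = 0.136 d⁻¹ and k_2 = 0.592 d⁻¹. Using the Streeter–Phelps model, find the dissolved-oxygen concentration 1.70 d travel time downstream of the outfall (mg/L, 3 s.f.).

DO ≈ 4.94 mg/L

Mixed DO = (22.9×9.92 + 5.84×0.519)/(22.9+5.84) = 230.2/28.74 = 8.010 mg/L.
Mixed L₀ = (22.9×1.07 + 5.84×192)/(28.74) = 1146/28.74 = 39.87 mg/L.
Initial deficit D₀ = C_s − DO₀ = 11.2 − 8.010 = 3.190 mg/L.
D(1.70) = [0.136×39.87/(0.592−0.136)](e^(−0.136×1.70) − e^(−0.592×1.70)) + 3.190 e^(−0.592×1.70)
= 11.89 × (0.7936 − 0.3655) + 3.190 × 0.3655 = 6.256 mg/L.
DO = 11.2 − 6.256 = 4.944 mg/L.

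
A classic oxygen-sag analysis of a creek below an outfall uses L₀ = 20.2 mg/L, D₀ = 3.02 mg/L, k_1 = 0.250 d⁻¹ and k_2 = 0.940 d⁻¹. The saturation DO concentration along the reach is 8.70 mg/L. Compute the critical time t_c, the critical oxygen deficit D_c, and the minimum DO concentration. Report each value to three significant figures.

t_c ≈ 1.15 d; D_c ≈ 4.03 mg/L; min DO ≈ 4.67 mg/L

t_c = [1/(k_2−k_1)] ln[(k_2/k_1)(1 − D₀(k_2−k_1)/(k_1 L₀))]
= [1/(0.940−0.250)] ln[(0.940/0.250)(1 − 3.02×0.6900/(0.250×20.2))]
= (1/0.6900) ln[3.760 × 0.5874] = 1.449 × ln(2.208) = 1.449 × 0.7923 = 1.148 d.
D_c = (k_1/k_2) L₀ e^(−k_1 t_c) = (0.250/0.940) × 20.2 × e^(−0.250×1.148) = 0.2660 × 20.2 × 0.7505 = 4.032 mg/L.
Minimum DO = C_s − D_c = 8.70 − 4.032 = 4.668 mg/L.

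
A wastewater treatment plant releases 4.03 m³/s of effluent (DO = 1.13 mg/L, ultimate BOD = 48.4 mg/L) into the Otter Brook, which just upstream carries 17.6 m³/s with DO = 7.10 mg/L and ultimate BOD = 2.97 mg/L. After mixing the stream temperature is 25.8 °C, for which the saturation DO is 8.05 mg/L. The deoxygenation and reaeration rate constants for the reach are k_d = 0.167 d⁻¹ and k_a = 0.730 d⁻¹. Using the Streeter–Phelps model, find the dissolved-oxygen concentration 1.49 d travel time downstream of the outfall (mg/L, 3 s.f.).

DO ≈ 5.85 mg/L

Mixed DO = (17.6×7.10 + 4.03×1.13)/(17.6+4.03) = 129.5/21.63 = 5.988 mg/L.
Mixed L₀ = (17.6×2.97 + 4.03×48.4)/(21.63) = 247.3/21.63 = 11.43 mg/L.
Initial deficit D₀ = C_s − DO₀ = 8.05 − 5.988 = 2.062 mg/L.
D(1.49) = [0.167×11.43/(0.730−0.167)](e^(−0.167×1.49) − e^(−0.730×1.49)) + 2.062 e^(−0.730×1.49)
= 3.392 × (0.7797 − 0.3370) + 2.062 × 0.3370 = 2.197 mg/L.
DO = 8.05 − 2.197 = 5.853 mg/L.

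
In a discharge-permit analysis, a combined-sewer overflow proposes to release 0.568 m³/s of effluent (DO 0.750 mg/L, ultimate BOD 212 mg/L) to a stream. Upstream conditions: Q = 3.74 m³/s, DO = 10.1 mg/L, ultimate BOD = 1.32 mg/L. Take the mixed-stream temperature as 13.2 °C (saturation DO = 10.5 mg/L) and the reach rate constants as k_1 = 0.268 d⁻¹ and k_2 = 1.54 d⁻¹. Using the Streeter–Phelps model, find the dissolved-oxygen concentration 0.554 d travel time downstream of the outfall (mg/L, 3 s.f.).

DO ≈ 7.13 mg/L

Mixed DO = (3.74×10.1 + 0.568×0.750)/(3.74+0.568) = 38.20/4.308 = 8.867 mg/L.
Mixed L₀ = (3.74×1.32 + 0.568×212)/(4.308) = 125.4/4.308 = 29.10 mg/L.
Initial deficit D₀ = C_s − DO₀ = 10.5 − 8.867 = 1.633 mg/L.
D(0.554) = [0.268×29.10/(1.54−0.268)](e^(−0.268×0.554) − e^(−1.54×0.554)) + 1.633 e^(−1.54×0.554)
= 6.131 × (0.8620 − 0.4261) + 1.633 × 0.4261 = 3.368 mg/L.
DO = 10.5 − 3.368 = 7.132 mg/L.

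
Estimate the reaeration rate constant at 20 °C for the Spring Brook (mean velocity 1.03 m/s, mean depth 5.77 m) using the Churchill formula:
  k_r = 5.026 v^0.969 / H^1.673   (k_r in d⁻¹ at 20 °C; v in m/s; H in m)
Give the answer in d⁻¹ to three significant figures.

k_r ≈ 0.276 d⁻¹

k_r = 5.026 × 1.03^0.969 / 5.77^1.673 = 5.026 × 1.029 / 18.77 = 0.2756 d⁻¹.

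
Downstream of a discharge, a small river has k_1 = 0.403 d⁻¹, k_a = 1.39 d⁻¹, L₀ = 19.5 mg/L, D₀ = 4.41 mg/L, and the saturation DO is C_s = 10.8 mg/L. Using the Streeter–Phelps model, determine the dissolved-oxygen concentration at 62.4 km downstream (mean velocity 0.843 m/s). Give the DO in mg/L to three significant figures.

DO ≈ 6.24 mg/L

Travel time t = x/v = 62.4 km / (0.843 m/s) = 62400 m / 0.843 m/s = 74020 s = 0.8567 d.
k_1 L₀/(k_a−k_1) = 0.403×19.5/(1.39−0.403) = 7.859/0.9870 = 7.962 mg/L.
e^(−k_1 t) = e^(−0.403×0.8567) = 0.7080; e^(−k_a t) = e^(−1.39×0.8567) = 0.3040.
D = 7.962 × (0.7080 − 0.3040) + 4.41 × 0.3040 = 3.217 + 1.340 = 4.558 mg/L.
DO = C_s − D = 10.8 − 4.558 = 6.242 mg/L.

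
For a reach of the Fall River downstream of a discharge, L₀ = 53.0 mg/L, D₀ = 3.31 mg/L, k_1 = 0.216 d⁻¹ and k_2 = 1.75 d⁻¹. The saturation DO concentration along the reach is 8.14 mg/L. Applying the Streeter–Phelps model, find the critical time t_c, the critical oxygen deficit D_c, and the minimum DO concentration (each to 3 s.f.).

With k_2/k_1 = 8.102 and 1 − D₀(k_2−k_1)/(k_1 L₀) = 0.5565,
t_c = ln(8.102 × 0.5565) / (1.75 − 0.216) = ln(4.508) / 1.534 = 1.506/1.534 = 0.9817 d.
L(t_c) = L₀ e^(−k_1 t_c) = 53.0 × 0.8089 = 42.87 mg/L, and at the critical point k_2 D_c = k_1 L, so D_c = (0.216/1.75) × 42.87 = 5.292 mg/L.
Minimum DO = C_s − D_c = 8.14 − 5.292 = 2.848 mg/L.

t_c ≈ 0.982 d; D_c ≈ 5.29 mg/L; min DO ≈ 2.85 mg/L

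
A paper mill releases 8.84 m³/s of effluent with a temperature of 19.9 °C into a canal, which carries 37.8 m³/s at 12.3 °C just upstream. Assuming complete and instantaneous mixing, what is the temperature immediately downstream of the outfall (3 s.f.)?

Flow-weighted mixing: C = (Q_r C_r + Q_w C_w)/(Q_r + Q_w)
= (37.8×12.3 + 8.84×19.9)/(37.8 + 8.84) = 640.9/46.64 = 13.74 °C.

13.7 °C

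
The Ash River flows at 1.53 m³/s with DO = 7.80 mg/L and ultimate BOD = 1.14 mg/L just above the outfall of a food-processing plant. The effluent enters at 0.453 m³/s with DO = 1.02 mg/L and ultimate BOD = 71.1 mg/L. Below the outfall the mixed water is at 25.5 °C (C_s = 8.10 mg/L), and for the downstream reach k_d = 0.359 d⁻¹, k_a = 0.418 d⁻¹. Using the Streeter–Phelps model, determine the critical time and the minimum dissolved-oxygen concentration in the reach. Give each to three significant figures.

t_c ≈ 2.28 d; minimum DO ≈ 1.60 mg/L

Mixed DO = (1.53×7.80 + 0.453×1.02)/(1.53+0.453) = 12.40/1.983 = 6.251 mg/L.
Mixed L₀ = (1.53×1.14 + 0.453×71.1)/(1.983) = 33.95/1.983 = 17.12 mg/L.
Initial deficit D₀ = C_s − DO₀ = 8.10 − 6.251 = 1.849 mg/L.
t_c = (1/0.05900) ln[(0.418/0.359)(1 − 1.849×0.05900/(0.359×17.12))] = 16.95 × ln(1.144) = 2.275 d.
D_c = (0.359/0.418) × 17.12 × e^(−0.359×2.275) = 0.8589 × 17.12 × 0.4418 = 6.497 mg/L.
Minimum DO = 8.10 − 6.497 = 1.603 mg/L.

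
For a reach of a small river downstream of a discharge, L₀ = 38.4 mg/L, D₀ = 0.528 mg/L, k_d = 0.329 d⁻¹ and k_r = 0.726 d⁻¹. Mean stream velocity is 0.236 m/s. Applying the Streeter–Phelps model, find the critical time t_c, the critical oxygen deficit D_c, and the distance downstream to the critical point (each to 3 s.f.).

t_c ≈ 1.95 d; D_c ≈ 9.16 mg/L; x_c ≈ 39.8 km

t_c = [1/(k_r−k_d)] ln[(k_r/k_d)(1 − D₀(k_r−k_d)/(k_d L₀))]
= [1/(0.726−0.329)] ln[(0.726/0.329)(1 − 0.528×0.3970/(0.329×38.4))]
= (1/0.3970) ln[2.207 × 0.9834] = 2.519 × ln(2.170) = 2.519 × 0.7748 = 1.952 d.
L(t_c) = L₀ e^(−k_d t_c) = 38.4 × 0.5262 = 20.21 mg/L, and at the critical point k_r D_c = k_d L, so D_c = (0.329/0.726) × 20.21 = 9.157 mg/L.
x_c = v t_c = 0.236 m/s × 1.952 d × 86400 s/d = 39790 m ≈ 39.8 km.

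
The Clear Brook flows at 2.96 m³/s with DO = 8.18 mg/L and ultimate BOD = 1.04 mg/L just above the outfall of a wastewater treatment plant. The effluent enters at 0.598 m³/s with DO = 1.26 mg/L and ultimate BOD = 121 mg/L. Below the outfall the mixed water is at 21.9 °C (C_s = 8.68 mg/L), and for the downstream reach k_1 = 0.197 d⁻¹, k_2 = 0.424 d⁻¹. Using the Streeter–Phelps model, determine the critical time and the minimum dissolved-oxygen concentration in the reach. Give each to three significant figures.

Mixed DO = (2.96×8.18 + 0.598×1.26)/(2.96+0.598) = 24.97/3.558 = 7.017 mg/L.
Mixed L₀ = (2.96×1.04 + 0.598×121)/(3.558) = 75.44/3.558 = 21.20 mg/L.
Initial deficit D₀ = C_s − DO₀ = 8.68 − 7.017 = 1.663 mg/L.
t_c = (1/0.2270) ln[(0.424/0.197)(1 − 1.663×0.2270/(0.197×21.20))] = 4.405 × ln(1.958) = 2.959 d.
D_c = (0.197/0.424) × 21.20 × e^(−0.197×2.959) = 0.4646 × 21.20 × 0.5582 = 5.499 mg/L.
Minimum DO = 8.68 − 5.499 = 3.181 mg/L.

t_c ≈ 2.96 d; minimum DO ≈ 3.18 mg/L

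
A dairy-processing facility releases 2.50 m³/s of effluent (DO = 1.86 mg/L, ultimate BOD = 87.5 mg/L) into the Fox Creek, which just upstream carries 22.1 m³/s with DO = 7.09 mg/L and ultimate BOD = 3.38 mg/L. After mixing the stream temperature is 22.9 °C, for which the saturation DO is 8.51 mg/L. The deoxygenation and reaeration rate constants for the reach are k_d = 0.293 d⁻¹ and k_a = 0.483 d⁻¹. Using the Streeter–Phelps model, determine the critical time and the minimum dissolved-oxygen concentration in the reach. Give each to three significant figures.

t_c ≈ 2.04 d; minimum DO ≈ 4.53 mg/L

Mixed DO = (22.1×7.09 + 2.50×1.86)/(22.1+2.50) = 161.3/24.60 = 6.558 mg/L.
Mixed L₀ = (22.1×3.38 + 2.50×87.5)/(24.60) = 293.4/24.60 = 11.93 mg/L.
Initial deficit D₀ = C_s − DO₀ = 8.51 − 6.558 = 1.952 mg/L.
t_c = (1/0.1900) ln[(0.483/0.293)(1 − 1.952×0.1900/(0.293×11.93))] = 5.263 × ln(1.474) = 2.041 d.
D_c = (0.293/0.483) × 11.93 × e^(−0.293×2.041) = 0.6066 × 11.93 × 0.5500 = 3.980 mg/L.
Minimum DO = 8.51 − 3.980 = 4.530 mg/L.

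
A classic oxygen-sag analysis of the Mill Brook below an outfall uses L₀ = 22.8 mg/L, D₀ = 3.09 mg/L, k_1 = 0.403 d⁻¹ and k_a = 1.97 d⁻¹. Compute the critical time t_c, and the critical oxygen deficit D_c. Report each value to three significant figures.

t_c ≈ 0.535 d; D_c ≈ 3.76 mg/L

t_c = [1/(k_a−k_1)] ln[(k_a/k_1)(1 − D₀(k_a−k_1)/(k_1 L₀))]
= [1/(1.97−0.403)] ln[(1.97/0.403)(1 − 3.09×1.567/(0.403×22.8))]
= (1/1.567) ln[4.888 × 0.4730] = 0.6382 × ln(2.312) = 0.6382 × 0.8383 = 0.5349 d.
L(t_c) = L₀ e^(−k_1 t_c) = 22.8 × 0.8061 = 18.38 mg/L, and at the critical point k_a D_c = k_1 L, so D_c = (0.403/1.97) × 18.38 = 3.760 mg/L.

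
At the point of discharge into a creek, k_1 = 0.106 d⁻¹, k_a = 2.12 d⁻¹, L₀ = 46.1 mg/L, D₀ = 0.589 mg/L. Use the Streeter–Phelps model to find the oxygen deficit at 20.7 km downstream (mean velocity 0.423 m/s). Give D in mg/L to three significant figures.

Travel time t = x/v = 20.7 km / (0.423 m/s) = 20700 m / 0.423 m/s = 48940 s = 0.5664 d.
k_1 L₀/(k_a−k_1) = 0.106×46.1/(2.12−0.106) = 4.887/2.014 = 2.426 mg/L.
e^(−k_1 t) = e^(−0.106×0.5664) = 0.9417; e^(−k_a t) = e^(−2.12×0.5664) = 0.3010.
D = 2.426 × (0.9417 − 0.3010) + 0.589 × 0.3010 = 1.555 + 0.1773 = 1.732 mg/L.

D ≈ 1.73 mg/L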